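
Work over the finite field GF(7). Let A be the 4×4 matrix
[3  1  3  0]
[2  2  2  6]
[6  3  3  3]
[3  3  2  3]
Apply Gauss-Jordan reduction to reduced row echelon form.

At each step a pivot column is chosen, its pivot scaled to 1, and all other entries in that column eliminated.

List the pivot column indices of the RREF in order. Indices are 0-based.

pivot columns: 0, 1, 2, 3

step 1: normalize row 0 (÷3) = (1, 5, 1, 0)
  row 1: subtract 2×row0 = (0, 6, 0, 6)
  row 2: subtract 6×row0 = (0, 1, 4, 3)
  row 3: subtract 3×row0 = (0, 2, 6, 3)
step 2: normalize row 1 (÷6) = (0, 1, 0, 1)
  row 0: subtract 5×row1 = (1, 0, 1, 2)
  row 2: subtract 1×row1 = (0, 0, 4, 2)
  row 3: subtract 2×row1 = (0, 0, 6, 1)
step 3: normalize row 2 (÷4) = (0, 0, 1, 4)
  row 0: subtract 1×row2 = (1, 0, 0, 5)
  row 3: subtract 6×row2 = (0, 0, 0, 5)
step 4: normalize row 3 (÷5) = (0, 0, 0, 1)
  row 0: subtract 5×row3 = (1, 0, 0, 0)
  row 1: subtract 1×row3 = (0, 1, 0, 0)
  row 2: subtract 4×row3 = (0, 0, 1, 0)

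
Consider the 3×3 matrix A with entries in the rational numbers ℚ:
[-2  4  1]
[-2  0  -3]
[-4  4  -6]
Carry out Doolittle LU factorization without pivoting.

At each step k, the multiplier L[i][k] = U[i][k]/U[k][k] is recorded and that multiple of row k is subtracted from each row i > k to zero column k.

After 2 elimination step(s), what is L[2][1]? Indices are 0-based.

[col 0] pivot -2
  R1 -= 1*R0 → (0, -4, -4)  (L[1][0] := 1)
  R2 -= 2*R0 → (0, -4, -8)  (L[2][0] := 2)
[col 1] pivot -4
  R2 -= 1*R1 → (0, 0, -4)  (L[2][1] := 1)

L[2][1] = 1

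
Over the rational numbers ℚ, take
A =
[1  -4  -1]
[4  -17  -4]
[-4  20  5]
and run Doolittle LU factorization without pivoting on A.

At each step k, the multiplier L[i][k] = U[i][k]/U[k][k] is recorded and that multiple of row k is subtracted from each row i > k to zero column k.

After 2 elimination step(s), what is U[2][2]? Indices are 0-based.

k=0: U[0][0]=1
  eliminate (1,0): mult=4, new row 1: (0, -1, 0); set L[1][0]=4
  eliminate (2,0): mult=-4, new row 2: (0, 4, 1); set L[2][0]=-4
k=1: U[1][1]=-1
  eliminate (2,1): mult=-4, new row 2: (0, 0, 1); set L[2][1]=-4

U[2][2] = 1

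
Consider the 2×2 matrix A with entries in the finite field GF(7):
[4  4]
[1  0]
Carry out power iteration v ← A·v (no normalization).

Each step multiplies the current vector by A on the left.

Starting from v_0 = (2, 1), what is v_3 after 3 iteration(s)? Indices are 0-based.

v_0 = (2, 1).
v_1 = A·v_0 = (5, 2).
v_2 = A·v_1 = (0, 5).
v_3 = A·v_2 = (6, 0).

v_3 = (6, 0)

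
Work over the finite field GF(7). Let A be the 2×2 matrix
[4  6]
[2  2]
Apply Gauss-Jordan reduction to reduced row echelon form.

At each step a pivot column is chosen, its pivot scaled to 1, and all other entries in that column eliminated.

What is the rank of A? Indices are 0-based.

[1] R0 /= 4  ⇒  (1, 5)
     R1 -= 2·R0  ⇒  (0, 6)
[2] R1 /= 6  ⇒  (0, 1)
     R0 -= 5·R1  ⇒  (1, 0)

rank = 2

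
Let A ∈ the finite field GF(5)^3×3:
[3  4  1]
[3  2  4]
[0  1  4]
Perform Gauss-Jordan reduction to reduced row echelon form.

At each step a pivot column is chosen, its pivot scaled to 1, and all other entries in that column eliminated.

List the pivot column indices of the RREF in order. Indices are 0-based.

pivot columns: 0, 1, 2

pivot(0,0)=3: scale R0 → (1, 3, 2)
  clear (1,0): R1 −= (3)R0 → (0, 3, 3)
pivot(1,1)=3: scale R1 → (0, 1, 1)
  clear (0,1): R0 −= (3)R1 → (1, 0, 4)
  clear (2,1): R2 −= (1)R1 → (0, 0, 3)
pivot(2,2)=3: scale R2 → (0, 0, 1)
  clear (0,2): R0 −= (4)R2 → (1, 0, 0)
  clear (1,2): R1 −= (1)R2 → (0, 1, 0)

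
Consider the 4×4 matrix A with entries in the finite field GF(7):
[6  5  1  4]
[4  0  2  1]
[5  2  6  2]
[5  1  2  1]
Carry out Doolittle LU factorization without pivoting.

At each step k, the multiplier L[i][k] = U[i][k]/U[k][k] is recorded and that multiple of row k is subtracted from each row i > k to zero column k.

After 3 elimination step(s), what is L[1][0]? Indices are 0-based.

L[1][0] = 3

k=0: U[0][0]=6
  eliminate (1,0): mult=3, new row 1: (0, 6, 6, 3); set L[1][0]=3
  eliminate (2,0): mult=2, new row 2: (0, 6, 4, 1); set L[2][0]=2
  eliminate (3,0): mult=2, new row 3: (0, 5, 0, 0); set L[3][0]=2
k=1: U[1][1]=6
  eliminate (2,1): mult=1, new row 2: (0, 0, 5, 5); set L[2][1]=1
  eliminate (3,1): mult=2, new row 3: (0, 0, 2, 1); set L[3][1]=2
k=2: U[2][2]=5
  eliminate (3,2): mult=6, new row 3: (0, 0, 0, 6); set L[3][2]=6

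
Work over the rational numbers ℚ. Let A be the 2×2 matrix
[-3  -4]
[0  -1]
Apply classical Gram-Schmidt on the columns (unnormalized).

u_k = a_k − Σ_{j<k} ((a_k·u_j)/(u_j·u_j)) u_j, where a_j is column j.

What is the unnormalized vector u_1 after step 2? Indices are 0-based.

u_1 = (0, -1)

Step 1: u_0 = a_0 = (-3, 0).
Step 2: u_1 = a_1 − (4/3)·u_0 = (0, -1).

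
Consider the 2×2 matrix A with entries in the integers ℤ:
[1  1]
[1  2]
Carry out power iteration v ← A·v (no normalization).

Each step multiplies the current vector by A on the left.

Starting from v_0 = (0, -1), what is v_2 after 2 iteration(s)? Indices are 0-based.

v_0 = (0, -1).
v_1 = A·v_0 = (-1, -2).
v_2 = A·v_1 = (-3, -5).

v_2 = (-3, -5)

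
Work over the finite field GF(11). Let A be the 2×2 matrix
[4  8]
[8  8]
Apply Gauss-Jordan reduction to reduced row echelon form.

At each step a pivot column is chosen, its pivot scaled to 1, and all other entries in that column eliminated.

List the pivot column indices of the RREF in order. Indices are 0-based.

pivot columns: 0, 1

pivot(0,0)=4: scale R0 → (1, 2)
  clear (1,0): R1 −= (8)R0 → (0, 3)
pivot(1,1)=3: scale R1 → (0, 1)
  clear (0,1): R0 −= (2)R1 → (1, 0)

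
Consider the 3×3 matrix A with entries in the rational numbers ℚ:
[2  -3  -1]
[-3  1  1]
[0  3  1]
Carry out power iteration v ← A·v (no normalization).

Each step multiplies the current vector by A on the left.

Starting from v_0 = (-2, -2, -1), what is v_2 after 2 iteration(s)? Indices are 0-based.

v_2 = (4, -13, 2)

v_0 = (-2, -2, -1).
v_1 = A·v_0 = (3, 3, -7).
v_2 = A·v_1 = (4, -13, 2).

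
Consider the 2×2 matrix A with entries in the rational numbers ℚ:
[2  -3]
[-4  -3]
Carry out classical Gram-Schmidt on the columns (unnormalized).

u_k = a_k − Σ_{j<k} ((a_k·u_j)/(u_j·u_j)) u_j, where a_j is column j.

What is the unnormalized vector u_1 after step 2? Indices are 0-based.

Step 1: u_0 = a_0 = (2, -4).
Step 2: u_1 = a_1 − (3/10)·u_0 = (-18/5, -9/5).

u_1 = (-18/5, -9/5)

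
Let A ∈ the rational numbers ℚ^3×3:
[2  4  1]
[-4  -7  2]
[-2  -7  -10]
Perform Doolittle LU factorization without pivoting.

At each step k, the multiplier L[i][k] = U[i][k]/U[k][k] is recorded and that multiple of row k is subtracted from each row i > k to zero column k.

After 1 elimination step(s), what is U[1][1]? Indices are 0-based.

Step 1: pivot at (0,0) is 2.
  row1 ← row1 − (-2)·row0  ⇒  L[1][0]=-2, U row1=(0, 1, 4)
  row2 ← row2 − (-1)·row0  ⇒  L[2][0]=-1, U row2=(0, -3, -9)

U[1][1] = 1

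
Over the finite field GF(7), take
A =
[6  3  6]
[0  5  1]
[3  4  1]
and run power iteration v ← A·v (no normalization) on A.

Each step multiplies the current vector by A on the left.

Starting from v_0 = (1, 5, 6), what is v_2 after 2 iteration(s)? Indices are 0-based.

v_2 = (0, 2, 2)

v_0 = (1, 5, 6).
v_1 = A·v_0 = (1, 3, 1).
v_2 = A·v_1 = (0, 2, 2).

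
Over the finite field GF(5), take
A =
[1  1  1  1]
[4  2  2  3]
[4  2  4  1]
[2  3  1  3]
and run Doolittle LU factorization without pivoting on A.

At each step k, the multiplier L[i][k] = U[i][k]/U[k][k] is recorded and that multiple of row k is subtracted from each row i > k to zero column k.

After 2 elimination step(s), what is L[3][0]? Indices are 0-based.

k=0: U[0][0]=1
  eliminate (1,0): mult=4, new row 1: (0, 3, 3, 4); set L[1][0]=4
  eliminate (2,0): mult=4, new row 2: (0, 3, 0, 2); set L[2][0]=4
  eliminate (3,0): mult=2, new row 3: (0, 1, 4, 1); set L[3][0]=2
k=1: U[1][1]=3
  eliminate (2,1): mult=1, new row 2: (0, 0, 2, 3); set L[2][1]=1
  eliminate (3,1): mult=2, new row 3: (0, 0, 3, 3); set L[3][1]=2

L[3][0] = 2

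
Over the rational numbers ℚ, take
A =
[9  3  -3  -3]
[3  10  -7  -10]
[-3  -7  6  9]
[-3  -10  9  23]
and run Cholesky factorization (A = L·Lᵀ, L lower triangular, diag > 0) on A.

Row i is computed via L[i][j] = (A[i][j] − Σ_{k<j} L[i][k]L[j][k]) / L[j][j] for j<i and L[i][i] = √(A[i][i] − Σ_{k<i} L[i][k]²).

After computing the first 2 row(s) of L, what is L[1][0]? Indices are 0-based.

Step 1: L[0][0] = √(9) = 3.
  L[1][0] = (3) / L[0][0] = 1.
Step 2: L[1][1] = √(9) = 3.

L[1][0] = 1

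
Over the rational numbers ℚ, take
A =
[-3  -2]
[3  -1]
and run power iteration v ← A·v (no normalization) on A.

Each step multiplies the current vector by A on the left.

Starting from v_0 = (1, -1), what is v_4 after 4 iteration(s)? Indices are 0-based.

v_4 = (-71, 95)

v_0 = (1, -1).
v_1 = A·v_0 = (-1, 4).
v_2 = A·v_1 = (-5, -7).
v_3 = A·v_2 = (29, -8).
v_4 = A·v_3 = (-71, 95).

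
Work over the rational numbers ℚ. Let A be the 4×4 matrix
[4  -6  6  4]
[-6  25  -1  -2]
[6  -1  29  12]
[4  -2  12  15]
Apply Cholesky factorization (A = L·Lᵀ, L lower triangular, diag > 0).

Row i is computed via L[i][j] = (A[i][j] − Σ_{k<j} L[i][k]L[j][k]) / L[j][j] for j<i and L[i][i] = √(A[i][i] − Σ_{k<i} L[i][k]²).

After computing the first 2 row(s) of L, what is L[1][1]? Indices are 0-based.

L[1][1] = 4

Step 1: L[0][0] = √(4) = 2.
  L[1][0] = (-6) / L[0][0] = -3.
Step 2: L[1][1] = √(16) = 4.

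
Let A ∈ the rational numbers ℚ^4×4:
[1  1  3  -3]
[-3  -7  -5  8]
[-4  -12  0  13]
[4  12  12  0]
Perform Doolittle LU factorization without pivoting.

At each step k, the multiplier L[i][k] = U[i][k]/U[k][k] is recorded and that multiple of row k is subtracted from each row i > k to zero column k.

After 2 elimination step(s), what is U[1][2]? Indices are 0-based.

k=0: U[0][0]=1
  eliminate (1,0): mult=-3, new row 1: (0, -4, 4, -1); set L[1][0]=-3
  eliminate (2,0): mult=-4, new row 2: (0, -8, 12, 1); set L[2][0]=-4
  eliminate (3,0): mult=4, new row 3: (0, 8, 0, 12); set L[3][0]=4
k=1: U[1][1]=-4
  eliminate (2,1): mult=2, new row 2: (0, 0, 4, 3); set L[2][1]=2
  eliminate (3,1): mult=-2, new row 3: (0, 0, 8, 10); set L[3][1]=-2

U[1][2] = 4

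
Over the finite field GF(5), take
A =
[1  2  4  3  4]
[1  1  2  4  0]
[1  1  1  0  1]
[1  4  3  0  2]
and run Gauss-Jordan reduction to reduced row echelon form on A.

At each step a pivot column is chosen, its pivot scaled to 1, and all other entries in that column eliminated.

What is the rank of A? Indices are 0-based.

rank = 4

pivot(0,0)=1: scale R0 → (1, 2, 4, 3, 4)
  clear (1,0): R1 −= (1)R0 → (0, 4, 3, 1, 1)
  clear (2,0): R2 −= (1)R0 → (0, 4, 2, 2, 2)
  clear (3,0): R3 −= (1)R0 → (0, 2, 4, 2, 3)
pivot(1,1)=4: scale R1 → (0, 1, 2, 4, 4)
  clear (0,1): R0 −= (2)R1 → (1, 0, 0, 0, 1)
  clear (2,1): R2 −= (4)R1 → (0, 0, 4, 1, 1)
  clear (3,1): R3 −= (2)R1 → (0, 0, 0, 4, 0)
pivot(2,2)=4: scale R2 → (0, 0, 1, 4, 4)
  clear (1,2): R1 −= (2)R2 → (0, 1, 0, 1, 1)
pivot(3,3)=4: scale R3 → (0, 0, 0, 1, 0)
  clear (1,3): R1 −= (1)R3 → (0, 1, 0, 0, 1)
  clear (2,3): R2 −= (4)R3 → (0, 0, 1, 0, 4)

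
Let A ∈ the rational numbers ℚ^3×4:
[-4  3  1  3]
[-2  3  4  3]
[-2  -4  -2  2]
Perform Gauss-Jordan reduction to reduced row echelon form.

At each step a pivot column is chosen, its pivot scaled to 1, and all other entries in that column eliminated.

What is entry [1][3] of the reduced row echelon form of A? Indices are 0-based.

step 1: normalize row 0 (÷-4) = (1, -3/4, -1/4, -3/4)
  row 1: subtract -2×row0 = (0, 3/2, 7/2, 3/2)
  row 2: subtract -2×row0 = (0, -11/2, -5/2, 1/2)
step 2: normalize row 1 (÷3/2) = (0, 1, 7/3, 1)
  row 0: subtract -3/4×row1 = (1, 0, 3/2, 0)
  row 2: subtract -11/2×row1 = (0, 0, 31/3, 6)
step 3: normalize row 2 (÷31/3) = (0, 0, 1, 18/31)
  row 0: subtract 3/2×row2 = (1, 0, 0, -27/31)
  row 1: subtract 7/3×row2 = (0, 1, 0, -11/31)

M[1][3] = -11/31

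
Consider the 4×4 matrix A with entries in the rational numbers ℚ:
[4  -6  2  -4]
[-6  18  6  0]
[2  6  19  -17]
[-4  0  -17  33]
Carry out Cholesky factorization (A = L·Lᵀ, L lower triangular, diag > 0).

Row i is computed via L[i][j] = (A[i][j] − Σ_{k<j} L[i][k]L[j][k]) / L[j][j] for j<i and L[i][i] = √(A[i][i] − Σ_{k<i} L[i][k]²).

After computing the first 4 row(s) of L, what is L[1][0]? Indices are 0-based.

Step 1: L[0][0] = √(4) = 2.
  L[1][0] = (-6) / L[0][0] = -3.
Step 2: L[1][1] = √(9) = 3.
  L[2][0] = (2) / L[0][0] = 1.
  L[2][1] = (9) / L[1][1] = 3.
Step 3: L[2][2] = √(9) = 3.
  L[3][0] = (-4) / L[0][0] = -2.
  L[3][1] = (-6) / L[1][1] = -2.
  L[3][2] = (-9) / L[2][2] = -3.
Step 4: L[3][3] = √(16) = 4.

L[1][0] = -3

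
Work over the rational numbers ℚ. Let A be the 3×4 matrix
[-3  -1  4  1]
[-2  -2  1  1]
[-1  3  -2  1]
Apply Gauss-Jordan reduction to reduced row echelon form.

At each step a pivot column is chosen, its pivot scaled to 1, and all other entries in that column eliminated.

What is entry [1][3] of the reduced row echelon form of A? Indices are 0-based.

M[1][3] = 0

[1] R0 /= -3  ⇒  (1, 1/3, -4/3, -1/3)
     R1 -= -2·R0  ⇒  (0, -4/3, -5/3, 1/3)
     R2 -= -1·R0  ⇒  (0, 10/3, -10/3, 2/3)
[2] R1 /= -4/3  ⇒  (0, 1, 5/4, -1/4)
     R0 -= 1/3·R1  ⇒  (1, 0, -7/4, -1/4)
     R2 -= 10/3·R1  ⇒  (0, 0, -15/2, 3/2)
[3] R2 /= -15/2  ⇒  (0, 0, 1, -1/5)
     R0 -= -7/4·R2  ⇒  (1, 0, 0, -3/5)
     R1 -= 5/4·R2  ⇒  (0, 1, 0, 0)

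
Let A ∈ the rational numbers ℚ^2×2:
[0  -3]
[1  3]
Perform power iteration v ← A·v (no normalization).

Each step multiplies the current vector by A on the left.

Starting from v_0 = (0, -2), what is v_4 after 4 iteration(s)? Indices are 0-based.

v_0 = (0, -2).
v_1 = A·v_0 = (6, -6).
v_2 = A·v_1 = (18, -12).
v_3 = A·v_2 = (36, -18).
v_4 = A·v_3 = (54, -18).

v_4 = (54, -18)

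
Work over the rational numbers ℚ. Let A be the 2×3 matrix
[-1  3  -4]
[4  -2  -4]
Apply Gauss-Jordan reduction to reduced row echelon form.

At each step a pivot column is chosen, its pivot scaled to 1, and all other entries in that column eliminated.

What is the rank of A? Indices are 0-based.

rank = 2

step 1: normalize row 0 (÷-1) = (1, -3, 4)
  row 1: subtract 4×row0 = (0, 10, -20)
step 2: normalize row 1 (÷10) = (0, 1, -2)
  row 0: subtract -3×row1 = (1, 0, -2)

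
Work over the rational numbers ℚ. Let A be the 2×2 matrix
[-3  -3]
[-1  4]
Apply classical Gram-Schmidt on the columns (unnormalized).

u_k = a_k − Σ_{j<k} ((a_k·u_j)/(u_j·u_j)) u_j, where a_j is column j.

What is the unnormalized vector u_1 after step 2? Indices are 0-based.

u_1 = (-3/2, 9/2)

Step 1: u_0 = a_0 = (-3, -1).
Step 2: u_1 = a_1 − (1/2)·u_0 = (-3/2, 9/2).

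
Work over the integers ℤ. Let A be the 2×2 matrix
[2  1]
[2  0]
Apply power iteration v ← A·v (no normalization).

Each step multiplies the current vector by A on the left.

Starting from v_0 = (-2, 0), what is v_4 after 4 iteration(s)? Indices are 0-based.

v_0 = (-2, 0).
v_1 = A·v_0 = (-4, -4).
v_2 = A·v_1 = (-12, -8).
v_3 = A·v_2 = (-32, -24).
v_4 = A·v_3 = (-88, -64).

v_4 = (-88, -64)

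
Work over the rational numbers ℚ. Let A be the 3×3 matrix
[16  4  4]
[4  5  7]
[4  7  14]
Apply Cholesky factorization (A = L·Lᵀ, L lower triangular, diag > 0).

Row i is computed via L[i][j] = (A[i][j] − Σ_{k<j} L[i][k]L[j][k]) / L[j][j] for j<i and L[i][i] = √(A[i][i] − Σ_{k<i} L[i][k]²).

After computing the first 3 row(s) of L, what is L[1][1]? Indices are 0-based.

L[1][1] = 2

Step 1: L[0][0] = √(16) = 4.
  L[1][0] = (4) / L[0][0] = 1.
Step 2: L[1][1] = √(4) = 2.
  L[2][0] = (4) / L[0][0] = 1.
  L[2][1] = (6) / L[1][1] = 3.
Step 3: L[2][2] = √(4) = 2.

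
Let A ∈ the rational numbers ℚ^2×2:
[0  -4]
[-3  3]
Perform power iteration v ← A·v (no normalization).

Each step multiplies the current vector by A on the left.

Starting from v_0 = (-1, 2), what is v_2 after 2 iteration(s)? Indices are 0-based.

v_2 = (-36, 51)

v_0 = (-1, 2).
v_1 = A·v_0 = (-8, 9).
v_2 = A·v_1 = (-36, 51).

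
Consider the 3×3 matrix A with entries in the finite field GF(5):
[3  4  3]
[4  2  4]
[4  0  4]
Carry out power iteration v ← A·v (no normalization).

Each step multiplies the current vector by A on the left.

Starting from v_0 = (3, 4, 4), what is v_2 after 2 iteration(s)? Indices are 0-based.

v_0 = (3, 4, 4).
v_1 = A·v_0 = (2, 1, 3).
v_2 = A·v_1 = (4, 2, 0).

v_2 = (4, 2, 0)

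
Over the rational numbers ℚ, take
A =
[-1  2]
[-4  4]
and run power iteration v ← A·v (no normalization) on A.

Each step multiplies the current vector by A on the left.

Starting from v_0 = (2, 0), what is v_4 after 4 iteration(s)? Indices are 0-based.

v_4 = (-46, -24)

v_0 = (2, 0).
v_1 = A·v_0 = (-2, -8).
v_2 = A·v_1 = (-14, -24).
v_3 = A·v_2 = (-34, -40).
v_4 = A·v_3 = (-46, -24).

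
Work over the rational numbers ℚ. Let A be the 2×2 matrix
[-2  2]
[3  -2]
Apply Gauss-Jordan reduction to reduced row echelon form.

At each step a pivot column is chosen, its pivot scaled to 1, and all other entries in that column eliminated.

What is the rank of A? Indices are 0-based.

step 1: normalize row 0 (÷-2) = (1, -1)
  row 1: subtract 3×row0 = (0, 1)
step 2: normalize row 1 (÷1) = (0, 1)
  row 0: subtract -1×row1 = (1, 0)

rank = 2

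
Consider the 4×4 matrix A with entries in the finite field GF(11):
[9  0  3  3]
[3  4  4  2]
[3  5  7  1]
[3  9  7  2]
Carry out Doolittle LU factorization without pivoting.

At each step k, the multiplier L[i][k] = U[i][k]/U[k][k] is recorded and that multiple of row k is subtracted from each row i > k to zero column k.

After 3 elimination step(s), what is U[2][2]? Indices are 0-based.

U[2][2] = 5

Step 1: pivot at (0,0) is 9.
  row1 ← row1 − (4)·row0  ⇒  L[1][0]=4, U row1=(0, 4, 3, 1)
  row2 ← row2 − (4)·row0  ⇒  L[2][0]=4, U row2=(0, 5, 6, 0)
  row3 ← row3 − (4)·row0  ⇒  L[3][0]=4, U row3=(0, 9, 6, 1)
Step 2: pivot at (1,1) is 4.
  row2 ← row2 − (4)·row1  ⇒  L[2][1]=4, U row2=(0, 0, 5, 7)
  row3 ← row3 − (5)·row1  ⇒  L[3][1]=5, U row3=(0, 0, 2, 7)
Step 3: pivot at (2,2) is 5.
  row3 ← row3 − (7)·row2  ⇒  L[3][2]=7, U row3=(0, 0, 0, 2)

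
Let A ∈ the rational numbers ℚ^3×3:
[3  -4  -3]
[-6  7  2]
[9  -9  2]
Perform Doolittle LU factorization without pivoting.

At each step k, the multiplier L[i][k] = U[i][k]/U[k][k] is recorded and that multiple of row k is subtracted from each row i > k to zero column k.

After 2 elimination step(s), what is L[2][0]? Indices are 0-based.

[col 0] pivot 3
  R1 -= -2*R0 → (0, -1, -4)  (L[1][0] := -2)
  R2 -= 3*R0 → (0, 3, 11)  (L[2][0] := 3)
[col 1] pivot -1
  R2 -= -3*R1 → (0, 0, -1)  (L[2][1] := -3)

L[2][0] = 3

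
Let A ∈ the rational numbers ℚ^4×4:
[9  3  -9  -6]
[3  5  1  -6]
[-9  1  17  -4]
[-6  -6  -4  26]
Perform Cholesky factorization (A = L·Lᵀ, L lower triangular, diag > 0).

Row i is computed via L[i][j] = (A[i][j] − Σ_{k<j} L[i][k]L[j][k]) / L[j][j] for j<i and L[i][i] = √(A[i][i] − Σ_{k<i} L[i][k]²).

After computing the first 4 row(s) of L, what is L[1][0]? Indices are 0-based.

Step 1: L[0][0] = √(9) = 3.
  L[1][0] = (3) / L[0][0] = 1.
Step 2: L[1][1] = √(4) = 2.
  L[2][0] = (-9) / L[0][0] = -3.
  L[2][1] = (4) / L[1][1] = 2.
Step 3: L[2][2] = √(4) = 2.
  L[3][0] = (-6) / L[0][0] = -2.
  L[3][1] = (-4) / L[1][1] = -2.
  L[3][2] = (-6) / L[2][2] = -3.
Step 4: L[3][3] = √(9) = 3.

L[1][0] = 1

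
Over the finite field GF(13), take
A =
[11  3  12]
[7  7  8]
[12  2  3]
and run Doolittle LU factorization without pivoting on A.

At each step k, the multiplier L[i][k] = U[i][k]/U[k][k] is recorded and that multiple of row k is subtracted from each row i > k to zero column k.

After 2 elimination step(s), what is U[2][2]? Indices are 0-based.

U[2][2] = 3

[col 0] pivot 11
  R1 -= 3*R0 → (0, 11, 11)  (L[1][0] := 3)
  R2 -= 7*R0 → (0, 7, 10)  (L[2][0] := 7)
[col 1] pivot 11
  R2 -= 3*R1 → (0, 0, 3)  (L[2][1] := 3)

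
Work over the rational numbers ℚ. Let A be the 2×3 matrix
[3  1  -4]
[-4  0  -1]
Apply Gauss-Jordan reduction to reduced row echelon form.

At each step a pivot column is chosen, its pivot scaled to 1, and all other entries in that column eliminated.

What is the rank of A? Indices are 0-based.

[1] R0 /= 3  ⇒  (1, 1/3, -4/3)
     R1 -= -4·R0  ⇒  (0, 4/3, -19/3)
[2] R1 /= 4/3  ⇒  (0, 1, -19/4)
     R0 -= 1/3·R1  ⇒  (1, 0, 1/4)

rank = 2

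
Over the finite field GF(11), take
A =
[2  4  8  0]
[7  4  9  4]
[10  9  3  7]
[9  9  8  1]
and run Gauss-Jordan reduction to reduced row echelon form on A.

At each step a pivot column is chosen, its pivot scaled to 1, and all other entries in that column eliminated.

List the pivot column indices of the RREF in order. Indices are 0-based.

pivot columns: 0, 1, 2, 3

step 1: normalize row 0 (÷2) = (1, 2, 4, 0)
  row 1: subtract 7×row0 = (0, 1, 3, 4)
  row 2: subtract 10×row0 = (0, 0, 7, 7)
  row 3: subtract 9×row0 = (0, 2, 5, 1)
step 2: normalize row 1 (÷1) = (0, 1, 3, 4)
  row 0: subtract 2×row1 = (1, 0, 9, 3)
  row 3: subtract 2×row1 = (0, 0, 10, 4)
step 3: normalize row 2 (÷7) = (0, 0, 1, 1)
  row 0: subtract 9×row2 = (1, 0, 0, 5)
  row 1: subtract 3×row2 = (0, 1, 0, 1)
  row 3: subtract 10×row2 = (0, 0, 0, 5)
step 4: normalize row 3 (÷5) = (0, 0, 0, 1)
  row 0: subtract 5×row3 = (1, 0, 0, 0)
  row 1: subtract 1×row3 = (0, 1, 0, 0)
  row 2: subtract 1×row3 = (0, 0, 1, 0)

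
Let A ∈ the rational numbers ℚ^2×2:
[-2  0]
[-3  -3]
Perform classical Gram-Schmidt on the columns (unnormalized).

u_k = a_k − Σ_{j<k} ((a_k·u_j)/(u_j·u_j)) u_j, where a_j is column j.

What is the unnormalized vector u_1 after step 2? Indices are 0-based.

Step 1: u_0 = a_0 = (-2, -3).
Step 2: u_1 = a_1 − (9/13)·u_0 = (18/13, -12/13).

u_1 = (18/13, -12/13)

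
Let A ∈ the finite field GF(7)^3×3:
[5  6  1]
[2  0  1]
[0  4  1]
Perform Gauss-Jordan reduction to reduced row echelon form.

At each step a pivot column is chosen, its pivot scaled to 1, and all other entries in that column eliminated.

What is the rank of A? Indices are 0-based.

[1] R0 /= 5  ⇒  (1, 4, 3)
     R1 -= 2·R0  ⇒  (0, 6, 2)
[2] R1 /= 6  ⇒  (0, 1, 5)
     R0 -= 4·R1  ⇒  (1, 0, 4)
     R2 -= 4·R1  ⇒  (0, 0, 2)
[3] R2 /= 2  ⇒  (0, 0, 1)
     R0 -= 4·R2  ⇒  (1, 0, 0)
     R1 -= 5·R2  ⇒  (0, 1, 0)

rank = 3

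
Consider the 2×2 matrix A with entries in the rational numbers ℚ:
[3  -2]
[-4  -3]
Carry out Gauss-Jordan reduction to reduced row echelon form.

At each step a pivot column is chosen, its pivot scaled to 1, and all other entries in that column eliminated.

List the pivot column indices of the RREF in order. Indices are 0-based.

pivot columns: 0, 1

pivot(0,0)=3: scale R0 → (1, -2/3)
  clear (1,0): R1 −= (-4)R0 → (0, -17/3)
pivot(1,1)=-17/3: scale R1 → (0, 1)
  clear (0,1): R0 −= (-2/3)R1 → (1, 0)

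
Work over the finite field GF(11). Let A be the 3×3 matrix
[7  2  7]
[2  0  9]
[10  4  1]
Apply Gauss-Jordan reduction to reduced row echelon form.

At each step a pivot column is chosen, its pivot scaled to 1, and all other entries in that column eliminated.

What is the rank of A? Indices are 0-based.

rank = 3

[1] R0 /= 7  ⇒  (1, 5, 1)
     R1 -= 2·R0  ⇒  (0, 1, 7)
     R2 -= 10·R0  ⇒  (0, 9, 2)
[2] R1 /= 1  ⇒  (0, 1, 7)
     R0 -= 5·R1  ⇒  (1, 0, 10)
     R2 -= 9·R1  ⇒  (0, 0, 5)
[3] R2 /= 5  ⇒  (0, 0, 1)
     R0 -= 10·R2  ⇒  (1, 0, 0)
     R1 -= 7·R2  ⇒  (0, 1, 0)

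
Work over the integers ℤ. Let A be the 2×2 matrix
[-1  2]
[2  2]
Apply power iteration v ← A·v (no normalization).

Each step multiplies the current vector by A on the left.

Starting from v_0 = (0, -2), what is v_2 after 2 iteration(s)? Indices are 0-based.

v_2 = (-4, -16)

v_0 = (0, -2).
v_1 = A·v_0 = (-4, -4).
v_2 = A·v_1 = (-4, -16).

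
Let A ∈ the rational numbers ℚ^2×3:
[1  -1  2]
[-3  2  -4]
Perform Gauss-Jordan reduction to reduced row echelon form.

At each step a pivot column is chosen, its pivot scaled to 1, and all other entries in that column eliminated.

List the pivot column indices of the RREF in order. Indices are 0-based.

pivot columns: 0, 1

pivot(0,0)=1: scale R0 → (1, -1, 2)
  clear (1,0): R1 −= (-3)R0 → (0, -1, 2)
pivot(1,1)=-1: scale R1 → (0, 1, -2)
  clear (0,1): R0 −= (-1)R1 → (1, 0, 0)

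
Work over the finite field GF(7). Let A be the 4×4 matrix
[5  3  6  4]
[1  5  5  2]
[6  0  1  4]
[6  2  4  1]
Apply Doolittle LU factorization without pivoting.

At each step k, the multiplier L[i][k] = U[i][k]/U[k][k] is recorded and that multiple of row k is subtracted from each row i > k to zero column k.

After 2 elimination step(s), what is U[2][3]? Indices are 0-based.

U[2][3] = 4

[col 0] pivot 5
  R1 -= 3*R0 → (0, 3, 1, 4)  (L[1][0] := 3)
  R2 -= 4*R0 → (0, 2, 5, 2)  (L[2][0] := 4)
  R3 -= 4*R0 → (0, 4, 1, 6)  (L[3][0] := 4)
[col 1] pivot 3
  R2 -= 3*R1 → (0, 0, 2, 4)  (L[2][1] := 3)
  R3 -= 6*R1 → (0, 0, 2, 3)  (L[3][1] := 6)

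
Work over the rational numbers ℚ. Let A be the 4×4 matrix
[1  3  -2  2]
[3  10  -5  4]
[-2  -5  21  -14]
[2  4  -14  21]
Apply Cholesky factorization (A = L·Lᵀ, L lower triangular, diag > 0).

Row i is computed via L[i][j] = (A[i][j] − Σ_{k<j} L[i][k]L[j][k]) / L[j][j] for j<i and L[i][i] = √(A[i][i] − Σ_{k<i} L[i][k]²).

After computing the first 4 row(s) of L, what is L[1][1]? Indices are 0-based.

L[1][1] = 1

Step 1: L[0][0] = √(1) = 1.
  L[1][0] = (3) / L[0][0] = 3.
Step 2: L[1][1] = √(1) = 1.
  L[2][0] = (-2) / L[0][0] = -2.
  L[2][1] = (1) / L[1][1] = 1.
Step 3: L[2][2] = √(16) = 4.
  L[3][0] = (2) / L[0][0] = 2.
  L[3][1] = (-2) / L[1][1] = -2.
  L[3][2] = (-8) / L[2][2] = -2.
Step 4: L[3][3] = √(9) = 3.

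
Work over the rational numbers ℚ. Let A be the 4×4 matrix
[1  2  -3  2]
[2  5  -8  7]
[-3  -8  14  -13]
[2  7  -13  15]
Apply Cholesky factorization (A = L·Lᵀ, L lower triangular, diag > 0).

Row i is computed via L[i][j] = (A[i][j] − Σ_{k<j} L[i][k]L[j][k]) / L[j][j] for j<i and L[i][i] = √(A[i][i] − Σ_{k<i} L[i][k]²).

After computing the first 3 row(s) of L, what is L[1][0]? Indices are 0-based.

L[1][0] = 2

Step 1: L[0][0] = √(1) = 1.
  L[1][0] = (2) / L[0][0] = 2.
Step 2: L[1][1] = √(1) = 1.
  L[2][0] = (-3) / L[0][0] = -3.
  L[2][1] = (-2) / L[1][1] = -2.
Step 3: L[2][2] = √(1) = 1.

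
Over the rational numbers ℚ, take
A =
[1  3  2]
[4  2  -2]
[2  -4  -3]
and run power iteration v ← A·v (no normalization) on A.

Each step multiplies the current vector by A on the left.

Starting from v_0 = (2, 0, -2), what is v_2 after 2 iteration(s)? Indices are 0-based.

v_0 = (2, 0, -2).
v_1 = A·v_0 = (-2, 12, 10).
v_2 = A·v_1 = (54, -4, -82).

v_2 = (54, -4, -82)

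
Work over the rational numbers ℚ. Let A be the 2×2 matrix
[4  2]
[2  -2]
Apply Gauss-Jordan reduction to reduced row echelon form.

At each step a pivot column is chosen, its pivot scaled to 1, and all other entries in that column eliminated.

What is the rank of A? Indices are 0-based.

rank = 2

pivot(0,0)=4: scale R0 → (1, 1/2)
  clear (1,0): R1 −= (2)R0 → (0, -3)
pivot(1,1)=-3: scale R1 → (0, 1)
  clear (0,1): R0 −= (1/2)R1 → (1, 0)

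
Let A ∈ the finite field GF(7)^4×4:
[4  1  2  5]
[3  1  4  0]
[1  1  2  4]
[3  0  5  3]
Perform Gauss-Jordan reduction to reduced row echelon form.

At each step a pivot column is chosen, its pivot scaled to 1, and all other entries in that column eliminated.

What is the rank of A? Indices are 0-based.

step 1: normalize row 0 (÷4) = (1, 2, 4, 3)
  row 1: subtract 3×row0 = (0, 2, 6, 5)
  row 2: subtract 1×row0 = (0, 6, 5, 1)
  row 3: subtract 3×row0 = (0, 1, 0, 1)
step 2: normalize row 1 (÷2) = (0, 1, 3, 6)
  row 0: subtract 2×row1 = (1, 0, 5, 5)
  row 2: subtract 6×row1 = (0, 0, 1, 0)
  row 3: subtract 1×row1 = (0, 0, 4, 2)
step 3: normalize row 2 (÷1) = (0, 0, 1, 0)
  row 0: subtract 5×row2 = (1, 0, 0, 5)
  row 1: subtract 3×row2 = (0, 1, 0, 6)
  row 3: subtract 4×row2 = (0, 0, 0, 2)
step 4: normalize row 3 (÷2) = (0, 0, 0, 1)
  row 0: subtract 5×row3 = (1, 0, 0, 0)
  row 1: subtract 6×row3 = (0, 1, 0, 0)

rank = 4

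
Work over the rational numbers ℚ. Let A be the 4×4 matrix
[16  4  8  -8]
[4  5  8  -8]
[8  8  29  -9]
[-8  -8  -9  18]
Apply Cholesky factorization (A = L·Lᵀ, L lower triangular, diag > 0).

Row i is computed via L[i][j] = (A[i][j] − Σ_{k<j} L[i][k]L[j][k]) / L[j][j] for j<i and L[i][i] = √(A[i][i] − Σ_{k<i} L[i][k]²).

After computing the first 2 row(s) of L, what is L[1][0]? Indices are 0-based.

L[1][0] = 1

Step 1: L[0][0] = √(16) = 4.
  L[1][0] = (4) / L[0][0] = 1.
Step 2: L[1][1] = √(4) = 2.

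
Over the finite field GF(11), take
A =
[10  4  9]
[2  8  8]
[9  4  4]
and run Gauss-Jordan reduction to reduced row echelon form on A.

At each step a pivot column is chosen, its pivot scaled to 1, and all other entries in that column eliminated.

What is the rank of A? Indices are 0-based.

[1] R0 /= 10  ⇒  (1, 7, 2)
     R1 -= 2·R0  ⇒  (0, 5, 4)
     R2 -= 9·R0  ⇒  (0, 7, 8)
[2] R1 /= 5  ⇒  (0, 1, 3)
     R0 -= 7·R1  ⇒  (1, 0, 3)
     R2 -= 7·R1  ⇒  (0, 0, 9)
[3] R2 /= 9  ⇒  (0, 0, 1)
     R0 -= 3·R2  ⇒  (1, 0, 0)
     R1 -= 3·R2  ⇒  (0, 1, 0)

rank = 3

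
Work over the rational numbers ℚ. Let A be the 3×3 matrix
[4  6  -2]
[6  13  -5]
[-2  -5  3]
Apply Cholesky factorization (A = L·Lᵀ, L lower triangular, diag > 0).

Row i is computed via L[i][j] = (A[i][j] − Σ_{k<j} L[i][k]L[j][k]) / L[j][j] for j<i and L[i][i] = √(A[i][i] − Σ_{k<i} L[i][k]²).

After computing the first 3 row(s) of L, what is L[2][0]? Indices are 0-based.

Step 1: L[0][0] = √(4) = 2.
  L[1][0] = (6) / L[0][0] = 3.
Step 2: L[1][1] = √(4) = 2.
  L[2][0] = (-2) / L[0][0] = -1.
  L[2][1] = (-2) / L[1][1] = -1.
Step 3: L[2][2] = √(1) = 1.

L[2][0] = -1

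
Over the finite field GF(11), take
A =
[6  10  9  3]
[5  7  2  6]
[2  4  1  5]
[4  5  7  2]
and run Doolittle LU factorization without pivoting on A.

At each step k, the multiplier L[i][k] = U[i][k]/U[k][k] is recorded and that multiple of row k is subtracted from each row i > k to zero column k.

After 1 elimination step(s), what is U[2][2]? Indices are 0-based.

k=0: U[0][0]=6
  eliminate (1,0): mult=10, new row 1: (0, 6, 0, 9); set L[1][0]=10
  eliminate (2,0): mult=4, new row 2: (0, 8, 9, 4); set L[2][0]=4
  eliminate (3,0): mult=8, new row 3: (0, 2, 1, 0); set L[3][0]=8

U[2][2] = 9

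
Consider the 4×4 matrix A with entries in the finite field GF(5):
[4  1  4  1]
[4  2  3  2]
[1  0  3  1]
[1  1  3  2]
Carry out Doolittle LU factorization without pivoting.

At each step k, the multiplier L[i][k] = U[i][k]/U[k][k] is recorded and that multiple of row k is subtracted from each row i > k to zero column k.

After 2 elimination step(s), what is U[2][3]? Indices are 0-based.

Step 1: pivot at (0,0) is 4.
  row1 ← row1 − (1)·row0  ⇒  L[1][0]=1, U row1=(0, 1, 4, 1)
  row2 ← row2 − (4)·row0  ⇒  L[2][0]=4, U row2=(0, 1, 2, 2)
  row3 ← row3 − (4)·row0  ⇒  L[3][0]=4, U row3=(0, 2, 2, 3)
Step 2: pivot at (1,1) is 1.
  row2 ← row2 − (1)·row1  ⇒  L[2][1]=1, U row2=(0, 0, 3, 1)
  row3 ← row3 − (2)·row1  ⇒  L[3][1]=2, U row3=(0, 0, 4, 1)

U[2][3] = 1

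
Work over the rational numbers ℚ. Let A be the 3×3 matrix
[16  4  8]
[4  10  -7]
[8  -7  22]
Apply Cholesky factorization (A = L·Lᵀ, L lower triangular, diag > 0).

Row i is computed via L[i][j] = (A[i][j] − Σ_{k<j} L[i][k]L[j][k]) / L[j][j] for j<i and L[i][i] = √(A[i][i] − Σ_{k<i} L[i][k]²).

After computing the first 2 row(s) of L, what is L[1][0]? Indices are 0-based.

L[1][0] = 1

Step 1: L[0][0] = √(16) = 4.
  L[1][0] = (4) / L[0][0] = 1.
Step 2: L[1][1] = √(9) = 3.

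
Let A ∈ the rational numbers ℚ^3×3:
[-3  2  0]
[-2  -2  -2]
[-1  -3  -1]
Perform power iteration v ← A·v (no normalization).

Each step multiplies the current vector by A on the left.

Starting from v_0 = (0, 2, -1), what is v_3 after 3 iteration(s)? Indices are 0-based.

v_3 = (60, 6, -9)

v_0 = (0, 2, -1).
v_1 = A·v_0 = (4, -2, -5).
v_2 = A·v_1 = (-16, 6, 7).
v_3 = A·v_2 = (60, 6, -9).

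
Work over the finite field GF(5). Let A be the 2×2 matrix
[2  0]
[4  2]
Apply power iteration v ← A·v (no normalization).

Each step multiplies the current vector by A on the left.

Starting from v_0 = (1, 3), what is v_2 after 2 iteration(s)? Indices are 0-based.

v_0 = (1, 3).
v_1 = A·v_0 = (2, 0).
v_2 = A·v_1 = (4, 3).

v_2 = (4, 3)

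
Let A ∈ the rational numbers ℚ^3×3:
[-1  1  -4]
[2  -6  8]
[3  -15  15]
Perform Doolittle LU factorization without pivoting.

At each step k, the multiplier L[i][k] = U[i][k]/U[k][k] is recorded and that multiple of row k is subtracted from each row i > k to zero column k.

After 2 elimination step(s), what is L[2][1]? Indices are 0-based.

L[2][1] = 3

[col 0] pivot -1
  R1 -= -2*R0 → (0, -4, 0)  (L[1][0] := -2)
  R2 -= -3*R0 → (0, -12, 3)  (L[2][0] := -3)
[col 1] pivot -4
  R2 -= 3*R1 → (0, 0, 3)  (L[2][1] := 3)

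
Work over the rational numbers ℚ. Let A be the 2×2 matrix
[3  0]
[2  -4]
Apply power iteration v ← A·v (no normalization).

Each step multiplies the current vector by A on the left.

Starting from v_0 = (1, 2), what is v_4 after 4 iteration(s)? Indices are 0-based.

v_4 = (81, 462)

v_0 = (1, 2).
v_1 = A·v_0 = (3, -6).
v_2 = A·v_1 = (9, 30).
v_3 = A·v_2 = (27, -102).
v_4 = A·v_3 = (81, 462).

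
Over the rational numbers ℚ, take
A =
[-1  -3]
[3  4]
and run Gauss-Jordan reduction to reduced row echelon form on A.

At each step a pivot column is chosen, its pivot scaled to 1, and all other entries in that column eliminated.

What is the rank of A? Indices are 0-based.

pivot(0,0)=-1: scale R0 → (1, 3)
  clear (1,0): R1 −= (3)R0 → (0, -5)
pivot(1,1)=-5: scale R1 → (0, 1)
  clear (0,1): R0 −= (3)R1 → (1, 0)

rank = 2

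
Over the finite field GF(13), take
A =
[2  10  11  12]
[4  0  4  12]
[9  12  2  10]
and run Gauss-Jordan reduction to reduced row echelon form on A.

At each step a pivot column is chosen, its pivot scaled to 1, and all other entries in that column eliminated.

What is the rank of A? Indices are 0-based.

[1] R0 /= 2  ⇒  (1, 5, 12, 6)
     R1 -= 4·R0  ⇒  (0, 6, 8, 1)
     R2 -= 9·R0  ⇒  (0, 6, 11, 8)
[2] R1 /= 6  ⇒  (0, 1, 10, 11)
     R0 -= 5·R1  ⇒  (1, 0, 1, 3)
     R2 -= 6·R1  ⇒  (0, 0, 3, 7)
[3] R2 /= 3  ⇒  (0, 0, 1, 11)
     R0 -= 1·R2  ⇒  (1, 0, 0, 5)
     R1 -= 10·R2  ⇒  (0, 1, 0, 5)

rank = 3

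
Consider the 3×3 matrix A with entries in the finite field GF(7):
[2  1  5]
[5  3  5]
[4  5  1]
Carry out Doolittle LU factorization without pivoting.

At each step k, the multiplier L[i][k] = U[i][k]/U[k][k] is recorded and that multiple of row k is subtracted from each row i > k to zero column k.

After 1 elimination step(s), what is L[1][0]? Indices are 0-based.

L[1][0] = 6

[col 0] pivot 2
  R1 -= 6*R0 → (0, 4, 3)  (L[1][0] := 6)
  R2 -= 2*R0 → (0, 3, 5)  (L[2][0] := 2)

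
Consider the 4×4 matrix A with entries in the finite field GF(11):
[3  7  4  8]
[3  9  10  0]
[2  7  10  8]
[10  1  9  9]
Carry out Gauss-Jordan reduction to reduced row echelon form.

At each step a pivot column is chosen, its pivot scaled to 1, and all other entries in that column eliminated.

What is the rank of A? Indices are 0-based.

step 1: normalize row 0 (÷3) = (1, 6, 5, 10)
  row 1: subtract 3×row0 = (0, 2, 6, 3)
  row 2: subtract 2×row0 = (0, 6, 0, 10)
  row 3: subtract 10×row0 = (0, 7, 3, 8)
step 2: normalize row 1 (÷2) = (0, 1, 3, 7)
  row 0: subtract 6×row1 = (1, 0, 9, 1)
  row 2: subtract 6×row1 = (0, 0, 4, 1)
  row 3: subtract 7×row1 = (0, 0, 4, 3)
step 3: normalize row 2 (÷4) = (0, 0, 1, 3)
  row 0: subtract 9×row2 = (1, 0, 0, 7)
  row 1: subtract 3×row2 = (0, 1, 0, 9)
  row 3: subtract 4×row2 = (0, 0, 0, 2)
step 4: normalize row 3 (÷2) = (0, 0, 0, 1)
  row 0: subtract 7×row3 = (1, 0, 0, 0)
  row 1: subtract 9×row3 = (0, 1, 0, 0)
  row 2: subtract 3×row3 = (0, 0, 1, 0)

rank = 4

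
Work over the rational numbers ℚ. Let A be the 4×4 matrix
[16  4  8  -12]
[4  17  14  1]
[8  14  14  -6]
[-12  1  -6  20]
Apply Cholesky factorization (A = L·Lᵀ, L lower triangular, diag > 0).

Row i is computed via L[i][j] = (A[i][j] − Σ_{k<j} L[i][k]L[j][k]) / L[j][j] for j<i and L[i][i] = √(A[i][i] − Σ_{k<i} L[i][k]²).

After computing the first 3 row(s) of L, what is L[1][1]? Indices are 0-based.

Step 1: L[0][0] = √(16) = 4.
  L[1][0] = (4) / L[0][0] = 1.
Step 2: L[1][1] = √(16) = 4.
  L[2][0] = (8) / L[0][0] = 2.
  L[2][1] = (12) / L[1][1] = 3.
Step 3: L[2][2] = √(1) = 1.

L[1][1] = 4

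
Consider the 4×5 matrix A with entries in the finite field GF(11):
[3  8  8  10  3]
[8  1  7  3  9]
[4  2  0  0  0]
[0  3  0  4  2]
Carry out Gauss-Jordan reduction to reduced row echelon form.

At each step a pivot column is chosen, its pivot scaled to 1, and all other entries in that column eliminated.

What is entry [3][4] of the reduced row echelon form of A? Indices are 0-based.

M[3][4] = 9

pivot(0,0)=3: scale R0 → (1, 10, 10, 7, 1)
  clear (1,0): R1 −= (8)R0 → (0, 9, 4, 2, 1)
  clear (2,0): R2 −= (4)R0 → (0, 6, 4, 5, 7)
pivot(1,1)=9: scale R1 → (0, 1, 9, 10, 5)
  clear (0,1): R0 −= (10)R1 → (1, 0, 8, 6, 6)
  clear (2,1): R2 −= (6)R1 → (0, 0, 5, 0, 10)
  clear (3,1): R3 −= (3)R1 → (0, 0, 6, 7, 9)
pivot(2,2)=5: scale R2 → (0, 0, 1, 0, 2)
  clear (0,2): R0 −= (8)R2 → (1, 0, 0, 6, 1)
  clear (1,2): R1 −= (9)R2 → (0, 1, 0, 10, 9)
  clear (3,2): R3 −= (6)R2 → (0, 0, 0, 7, 8)
pivot(3,3)=7: scale R3 → (0, 0, 0, 1, 9)
  clear (0,3): R0 −= (6)R3 → (1, 0, 0, 0, 2)
  clear (1,3): R1 −= (10)R3 → (0, 1, 0, 0, 7)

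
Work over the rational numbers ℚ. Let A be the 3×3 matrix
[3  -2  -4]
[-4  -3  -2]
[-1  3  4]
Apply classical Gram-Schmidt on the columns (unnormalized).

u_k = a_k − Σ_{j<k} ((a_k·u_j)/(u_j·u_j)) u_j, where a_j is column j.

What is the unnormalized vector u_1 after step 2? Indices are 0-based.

u_1 = (-61/26, -33/13, 81/26)

Step 1: u_0 = a_0 = (3, -4, -1).
Step 2: u_1 = a_1 − (3/26)·u_0 = (-61/26, -33/13, 81/26).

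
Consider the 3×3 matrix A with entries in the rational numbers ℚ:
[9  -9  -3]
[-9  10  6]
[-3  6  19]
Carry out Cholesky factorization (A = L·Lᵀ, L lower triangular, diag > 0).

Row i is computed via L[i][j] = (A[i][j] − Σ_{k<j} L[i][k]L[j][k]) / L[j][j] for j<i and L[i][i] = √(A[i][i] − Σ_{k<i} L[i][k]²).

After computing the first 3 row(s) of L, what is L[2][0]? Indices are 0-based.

Step 1: L[0][0] = √(9) = 3.
  L[1][0] = (-9) / L[0][0] = -3.
Step 2: L[1][1] = √(1) = 1.
  L[2][0] = (-3) / L[0][0] = -1.
  L[2][1] = (3) / L[1][1] = 3.
Step 3: L[2][2] = √(9) = 3.

L[2][0] = -1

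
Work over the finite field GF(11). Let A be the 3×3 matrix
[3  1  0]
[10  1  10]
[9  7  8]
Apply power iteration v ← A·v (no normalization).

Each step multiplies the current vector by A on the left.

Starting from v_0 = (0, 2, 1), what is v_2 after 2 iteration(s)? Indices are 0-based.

v_2 = (7, 10, 3)

v_0 = (0, 2, 1).
v_1 = A·v_0 = (2, 1, 0).
v_2 = A·v_1 = (7, 10, 3).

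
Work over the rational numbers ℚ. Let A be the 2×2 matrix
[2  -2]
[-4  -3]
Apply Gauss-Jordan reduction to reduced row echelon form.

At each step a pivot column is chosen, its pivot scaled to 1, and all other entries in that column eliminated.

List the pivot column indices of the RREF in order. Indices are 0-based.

pivot columns: 0, 1

step 1: normalize row 0 (÷2) = (1, -1)
  row 1: subtract -4×row0 = (0, -7)
step 2: normalize row 1 (÷-7) = (0, 1)
  row 0: subtract -1×row1 = (1, 0)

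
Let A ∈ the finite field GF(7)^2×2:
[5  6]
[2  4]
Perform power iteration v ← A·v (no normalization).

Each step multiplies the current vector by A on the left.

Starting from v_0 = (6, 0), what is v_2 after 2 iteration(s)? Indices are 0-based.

v_2 = (5, 3)

v_0 = (6, 0).
v_1 = A·v_0 = (2, 5).
v_2 = A·v_1 = (5, 3).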